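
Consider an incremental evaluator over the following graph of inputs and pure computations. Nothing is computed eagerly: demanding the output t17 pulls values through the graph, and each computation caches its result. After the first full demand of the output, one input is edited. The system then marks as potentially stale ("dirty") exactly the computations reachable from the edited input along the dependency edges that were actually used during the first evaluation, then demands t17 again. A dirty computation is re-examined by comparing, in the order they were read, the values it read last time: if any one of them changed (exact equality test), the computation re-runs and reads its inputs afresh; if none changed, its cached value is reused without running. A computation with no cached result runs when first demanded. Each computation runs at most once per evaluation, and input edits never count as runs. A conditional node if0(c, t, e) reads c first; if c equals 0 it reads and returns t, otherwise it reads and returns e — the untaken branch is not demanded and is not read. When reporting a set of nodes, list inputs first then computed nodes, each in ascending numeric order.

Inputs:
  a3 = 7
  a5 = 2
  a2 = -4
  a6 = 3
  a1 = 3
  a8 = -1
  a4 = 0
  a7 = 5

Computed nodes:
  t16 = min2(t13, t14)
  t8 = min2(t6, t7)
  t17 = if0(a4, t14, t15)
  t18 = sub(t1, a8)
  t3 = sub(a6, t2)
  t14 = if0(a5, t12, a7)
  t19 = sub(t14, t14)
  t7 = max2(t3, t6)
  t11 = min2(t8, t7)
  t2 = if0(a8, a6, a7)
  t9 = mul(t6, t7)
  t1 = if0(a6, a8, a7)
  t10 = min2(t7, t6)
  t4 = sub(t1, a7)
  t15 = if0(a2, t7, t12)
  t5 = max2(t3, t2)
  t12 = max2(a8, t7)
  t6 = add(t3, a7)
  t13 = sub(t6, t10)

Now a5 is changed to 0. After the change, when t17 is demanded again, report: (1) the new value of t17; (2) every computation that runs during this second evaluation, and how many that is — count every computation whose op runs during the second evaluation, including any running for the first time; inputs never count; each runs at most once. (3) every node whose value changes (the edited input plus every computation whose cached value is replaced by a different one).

Initial pass — values computed on the first demand:
  t14 = if0(a5=2 -> else branch a7) = 5
  t17 = if0(a4=0 -> then branch t14) = 5

Second demand — change propagation:
  t2: newly demanded (no cache) — executes and yields 5.
  t3: newly demanded (no cache) — executes and yields -2.
  t6: newly demanded (no cache) — executes and yields 3.
  t7: newly demanded (no cache) — executes and yields 3.
  t12: newly demanded (no cache) — executes and yields 3.
  t14: re-runs because a5 2->0; new result 3.
  t17: re-runs because t14 5->3; new result 3.

The important point: the flipped condition pulls in fresh nodes; t2, t3, t6, t7, t12 run for the first time.

t17 now evaluates to 3.
Run set: t2, t3, t6, t7, t12, t14, t17 (7 run).
Changed values: a5, t14, t17.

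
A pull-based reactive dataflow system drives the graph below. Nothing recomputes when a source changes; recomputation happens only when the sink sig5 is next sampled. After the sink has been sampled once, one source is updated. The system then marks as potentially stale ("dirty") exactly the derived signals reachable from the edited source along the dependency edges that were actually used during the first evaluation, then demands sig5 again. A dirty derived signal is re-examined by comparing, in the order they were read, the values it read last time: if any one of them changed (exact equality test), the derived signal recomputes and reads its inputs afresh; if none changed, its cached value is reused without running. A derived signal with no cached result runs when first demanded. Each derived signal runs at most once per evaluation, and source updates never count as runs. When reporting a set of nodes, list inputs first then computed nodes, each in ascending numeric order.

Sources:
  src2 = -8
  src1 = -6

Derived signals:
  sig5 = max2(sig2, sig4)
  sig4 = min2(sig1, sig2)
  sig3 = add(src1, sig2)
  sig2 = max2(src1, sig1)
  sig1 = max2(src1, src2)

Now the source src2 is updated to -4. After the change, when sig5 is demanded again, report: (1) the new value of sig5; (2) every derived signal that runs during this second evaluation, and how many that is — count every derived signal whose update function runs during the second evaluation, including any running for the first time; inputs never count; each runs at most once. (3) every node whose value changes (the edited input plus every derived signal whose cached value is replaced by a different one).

First evaluation (everything demanded from the output):
  sig1 = max2(-6, -8) = -6
  sig2 = max2(-6, -6) = -6
  sig4 = min2(-6, -6) = -6
  sig5 = max2(-6, -6) = -6

Propagation after the edit:
  sig1: runs — src2 -8->-4; result -4.
  sig2: runs — sig1 -6->-4; result -4.
  sig4: runs — sig1 -6->-4; sig2 -6->-4; result -4.
  sig5: runs — sig2 -6->-4; sig4 -6->-4; result -4.

New value of sig5: -4.
Derived signals that run: sig1, sig2, sig4, sig5 — 4 in total.
Values that change: src2, sig1, sig2, sig4, sig5.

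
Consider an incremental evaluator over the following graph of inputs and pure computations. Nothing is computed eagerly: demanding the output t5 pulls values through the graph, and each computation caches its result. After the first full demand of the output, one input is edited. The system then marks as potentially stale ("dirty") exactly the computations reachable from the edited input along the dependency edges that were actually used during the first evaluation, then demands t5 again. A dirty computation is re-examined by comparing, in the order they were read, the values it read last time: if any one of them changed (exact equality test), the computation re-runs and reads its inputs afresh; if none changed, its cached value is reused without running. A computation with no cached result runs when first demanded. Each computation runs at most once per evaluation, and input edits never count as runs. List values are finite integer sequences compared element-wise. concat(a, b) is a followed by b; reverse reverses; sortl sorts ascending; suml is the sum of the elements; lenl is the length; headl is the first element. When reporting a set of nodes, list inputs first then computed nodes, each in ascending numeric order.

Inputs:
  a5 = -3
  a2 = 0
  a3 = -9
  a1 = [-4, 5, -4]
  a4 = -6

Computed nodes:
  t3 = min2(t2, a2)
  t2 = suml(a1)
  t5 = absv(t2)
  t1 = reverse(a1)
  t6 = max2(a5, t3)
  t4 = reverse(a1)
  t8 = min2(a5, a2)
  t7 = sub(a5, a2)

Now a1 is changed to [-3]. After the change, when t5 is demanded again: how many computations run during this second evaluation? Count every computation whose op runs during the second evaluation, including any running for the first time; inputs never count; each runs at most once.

Run set: t2 (1 run).
The important point: t2 recomputes to an identical value, and the output ends up unchanged.

Initial pass — values computed on the first demand:
  t2 = suml([-4, 5, -4]) = -3
  t5 = absv(-3) = 3

Second demand — change propagation:
  t2: re-runs because a1 [-4, 5, -4]->[-3]; new result -3 (unchanged).
  t5: re-examined; everything it read last time is the same (t2 unchanged) — cache 3 kept, no run.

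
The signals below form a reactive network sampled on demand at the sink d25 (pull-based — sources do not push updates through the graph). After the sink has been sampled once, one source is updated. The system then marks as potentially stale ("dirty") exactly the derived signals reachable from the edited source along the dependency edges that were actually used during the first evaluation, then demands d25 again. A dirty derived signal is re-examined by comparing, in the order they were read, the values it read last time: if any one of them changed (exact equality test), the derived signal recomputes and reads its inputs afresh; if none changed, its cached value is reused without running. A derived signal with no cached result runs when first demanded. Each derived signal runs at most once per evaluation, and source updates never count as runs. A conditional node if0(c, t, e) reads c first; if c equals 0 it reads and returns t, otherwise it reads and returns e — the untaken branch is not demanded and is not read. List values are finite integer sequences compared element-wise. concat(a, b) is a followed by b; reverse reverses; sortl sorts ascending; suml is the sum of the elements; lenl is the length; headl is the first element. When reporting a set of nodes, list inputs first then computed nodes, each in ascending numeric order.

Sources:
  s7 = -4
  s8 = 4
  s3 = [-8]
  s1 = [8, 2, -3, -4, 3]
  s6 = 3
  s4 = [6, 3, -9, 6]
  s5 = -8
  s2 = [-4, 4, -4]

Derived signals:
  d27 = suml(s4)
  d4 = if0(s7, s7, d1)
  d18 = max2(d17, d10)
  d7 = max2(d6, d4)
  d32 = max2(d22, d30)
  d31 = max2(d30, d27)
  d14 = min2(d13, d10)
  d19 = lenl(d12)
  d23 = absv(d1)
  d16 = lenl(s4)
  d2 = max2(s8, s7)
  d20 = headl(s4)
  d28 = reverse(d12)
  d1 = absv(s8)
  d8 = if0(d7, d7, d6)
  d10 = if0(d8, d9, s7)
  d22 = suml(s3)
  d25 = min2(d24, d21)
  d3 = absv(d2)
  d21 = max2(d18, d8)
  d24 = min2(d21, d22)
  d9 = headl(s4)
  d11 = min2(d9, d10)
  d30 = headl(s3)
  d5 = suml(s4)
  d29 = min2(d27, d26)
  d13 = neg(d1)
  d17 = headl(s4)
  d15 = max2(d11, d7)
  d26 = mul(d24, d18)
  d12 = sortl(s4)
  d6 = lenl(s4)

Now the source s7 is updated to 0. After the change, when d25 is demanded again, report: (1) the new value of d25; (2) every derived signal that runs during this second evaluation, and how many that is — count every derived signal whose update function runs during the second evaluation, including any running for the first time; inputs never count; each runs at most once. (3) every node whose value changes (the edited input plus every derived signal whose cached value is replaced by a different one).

d25 now evaluates to -8.
Run set: d4, d7, d10, d18 (4 run).
Changed values: s7, d4, d10.
The important point: at d8 every value read last time is unchanged, so the dirty flag clears without a run.

Initial pass — values computed on the first demand:
  d1 = absv(4) = 4
  d4 = if0(s7=-4 -> else branch d1) = 4
  d6 = lenl([6, 3, -9, 6]) = 4
  d7 = max2(4, 4) = 4
  d8 = if0(d7=4 -> else branch d6) = 4
  d10 = if0(d8=4 -> else branch s7) = -4
  d17 = headl([6, 3, -9, 6]) = 6
  d18 = max2(6, -4) = 6
  d21 = max2(6, 4) = 6
  d22 = suml([-8]) = -8
  d24 = min2(6, -8) = -8
  d25 = min2(-8, 6) = -8

Second demand — change propagation:
  d4: re-runs because s7 -4->0; new result 0.
  d7: re-runs because d4 4->0; new result 4 (unchanged).
  d8: re-examined; everything it read last time is the same (d7 unchanged, d6 unchanged) — cache 4 kept, no run.
  d10: re-runs because s7 -4->0; new result 0.
  d18: re-runs because d10 -4->0; new result 6 (unchanged).
  d21: re-examined; everything it read last time is the same (d18 unchanged, d8 unchanged) — cache 6 kept, no run.
  d24: re-examined; everything it read last time is the same (d21 unchanged, d22 unchanged) — cache -8 kept, no run.
  d25: re-examined; everything it read last time is the same (d24 unchanged, d21 unchanged) — cache -8 kept, no run.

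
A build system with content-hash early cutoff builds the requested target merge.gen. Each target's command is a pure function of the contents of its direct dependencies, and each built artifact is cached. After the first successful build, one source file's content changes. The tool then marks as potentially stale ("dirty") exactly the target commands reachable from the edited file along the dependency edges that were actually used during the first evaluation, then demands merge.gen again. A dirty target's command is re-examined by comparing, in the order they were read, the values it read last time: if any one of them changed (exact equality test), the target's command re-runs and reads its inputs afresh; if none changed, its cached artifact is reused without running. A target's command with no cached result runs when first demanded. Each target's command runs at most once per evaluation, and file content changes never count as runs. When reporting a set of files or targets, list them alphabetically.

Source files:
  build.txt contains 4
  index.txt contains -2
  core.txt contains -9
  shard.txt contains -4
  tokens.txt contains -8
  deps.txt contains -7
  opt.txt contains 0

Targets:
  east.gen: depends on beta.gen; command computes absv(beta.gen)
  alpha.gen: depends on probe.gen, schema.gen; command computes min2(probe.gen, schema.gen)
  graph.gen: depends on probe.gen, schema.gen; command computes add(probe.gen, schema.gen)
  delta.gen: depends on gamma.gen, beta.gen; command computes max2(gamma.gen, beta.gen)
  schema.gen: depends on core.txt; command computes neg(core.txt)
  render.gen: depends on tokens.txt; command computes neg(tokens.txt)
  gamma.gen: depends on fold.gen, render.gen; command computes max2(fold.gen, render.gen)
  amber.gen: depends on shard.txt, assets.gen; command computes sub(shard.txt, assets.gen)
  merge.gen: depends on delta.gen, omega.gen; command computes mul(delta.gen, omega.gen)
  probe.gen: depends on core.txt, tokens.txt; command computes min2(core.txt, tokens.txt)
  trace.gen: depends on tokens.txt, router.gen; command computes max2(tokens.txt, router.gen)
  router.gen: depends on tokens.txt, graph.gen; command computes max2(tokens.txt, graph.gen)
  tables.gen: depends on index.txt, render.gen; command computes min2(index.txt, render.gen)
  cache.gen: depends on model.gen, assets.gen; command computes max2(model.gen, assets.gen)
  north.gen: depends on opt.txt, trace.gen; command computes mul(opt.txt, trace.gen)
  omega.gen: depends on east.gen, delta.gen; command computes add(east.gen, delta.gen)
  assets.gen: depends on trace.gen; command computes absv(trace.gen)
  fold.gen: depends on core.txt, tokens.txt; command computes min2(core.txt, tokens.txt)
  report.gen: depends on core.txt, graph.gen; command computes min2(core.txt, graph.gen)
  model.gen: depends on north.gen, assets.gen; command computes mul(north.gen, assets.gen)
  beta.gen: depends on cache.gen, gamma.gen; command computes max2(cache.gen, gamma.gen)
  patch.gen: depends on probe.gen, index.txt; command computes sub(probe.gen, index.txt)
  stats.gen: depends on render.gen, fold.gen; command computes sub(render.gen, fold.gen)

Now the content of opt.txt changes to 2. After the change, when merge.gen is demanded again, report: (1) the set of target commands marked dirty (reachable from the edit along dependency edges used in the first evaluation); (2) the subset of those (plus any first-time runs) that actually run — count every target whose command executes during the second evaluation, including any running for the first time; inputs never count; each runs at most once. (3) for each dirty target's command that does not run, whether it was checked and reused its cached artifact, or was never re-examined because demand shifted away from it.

Marked dirty: beta.gen, cache.gen, delta.gen, east.gen, merge.gen, model.gen, north.gen, omega.gen.
Target commands that run: north.gen — 1 in total.
Checked but reused from cache: beta.gen, cache.gen, delta.gen, east.gen, merge.gen, model.gen, omega.gen.
Key observation: the change is absorbed at north.gen — it re-runs but produces the same value, and the output's value is unchanged.

First evaluation (everything demanded from the output):
  fold.gen = min2(-9, -8) = -9
  probe.gen = min2(-9, -8) = -9
  render.gen = neg(-8) = 8
  gamma.gen = max2(-9, 8) = 8
  schema.gen = neg(-9) = 9
  graph.gen = add(-9, 9) = 0
  router.gen = max2(-8, 0) = 0
  trace.gen = max2(-8, 0) = 0
  assets.gen = absv(0) = 0
  north.gen = mul(0, 0) = 0
  model.gen = mul(0, 0) = 0
  cache.gen = max2(0, 0) = 0
  beta.gen = max2(0, 8) = 8
  delta.gen = max2(8, 8) = 8
  east.gen = absv(8) = 8
  omega.gen = add(8, 8) = 16
  merge.gen = mul(8, 16) = 128

Propagation after the edit:
  north.gen: runs — opt.txt 0->2; result 0 (same value as before).
  model.gen: checked — values it read are unchanged (north.gen unchanged, assets.gen unchanged); reused cached 0 without running.
  cache.gen: checked — values it read are unchanged (model.gen unchanged, assets.gen unchanged); reused cached 0 without running.
  beta.gen: checked — values it read are unchanged (cache.gen unchanged, gamma.gen unchanged); reused cached 8 without running.
  delta.gen: checked — values it read are unchanged (gamma.gen unchanged, beta.gen unchanged); reused cached 8 without running.
  east.gen: checked — values it read are unchanged (beta.gen unchanged); reused cached 8 without running.
  omega.gen: checked — values it read are unchanged (east.gen unchanged, delta.gen unchanged); reused cached 16 without running.
  merge.gen: checked — values it read are unchanged (delta.gen unchanged, omega.gen unchanged); reused cached 128 without running.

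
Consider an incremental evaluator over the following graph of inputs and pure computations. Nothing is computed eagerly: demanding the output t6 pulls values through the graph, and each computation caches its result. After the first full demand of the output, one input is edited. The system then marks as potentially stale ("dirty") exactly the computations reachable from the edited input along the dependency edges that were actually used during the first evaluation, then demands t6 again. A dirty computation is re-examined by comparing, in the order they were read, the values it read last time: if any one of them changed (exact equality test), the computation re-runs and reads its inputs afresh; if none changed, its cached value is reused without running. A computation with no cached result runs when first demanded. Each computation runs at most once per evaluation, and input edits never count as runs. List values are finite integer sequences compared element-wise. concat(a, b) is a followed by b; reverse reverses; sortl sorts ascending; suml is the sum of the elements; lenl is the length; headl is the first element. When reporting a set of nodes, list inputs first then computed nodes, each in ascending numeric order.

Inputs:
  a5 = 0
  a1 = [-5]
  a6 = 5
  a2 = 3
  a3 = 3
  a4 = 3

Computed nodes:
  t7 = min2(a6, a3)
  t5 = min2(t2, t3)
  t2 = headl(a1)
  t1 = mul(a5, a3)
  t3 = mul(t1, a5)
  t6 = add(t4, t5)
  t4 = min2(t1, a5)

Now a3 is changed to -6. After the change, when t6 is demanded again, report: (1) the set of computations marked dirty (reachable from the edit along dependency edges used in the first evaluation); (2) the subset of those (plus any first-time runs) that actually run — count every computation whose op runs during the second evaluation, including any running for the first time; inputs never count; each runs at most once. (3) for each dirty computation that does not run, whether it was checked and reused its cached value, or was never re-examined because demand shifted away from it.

Initial pass — values computed on the first demand:
  t1 = mul(0, 3) = 0
  t2 = headl([-5]) = -5
  t3 = mul(0, 0) = 0
  t4 = min2(0, 0) = 0
  t5 = min2(-5, 0) = -5
  t6 = add(0, -5) = -5

Second demand — change propagation:
  t1: re-runs because a3 3->-6; new result 0 (unchanged).
  t3: re-examined; everything it read last time is the same (t1 unchanged, a5 unchanged) — cache 0 kept, no run.
  t4: re-examined; everything it read last time is the same (t1 unchanged, a5 unchanged) — cache 0 kept, no run.
  t5: re-examined; everything it read last time is the same (t2 unchanged, t3 unchanged) — cache -5 kept, no run.
  t6: re-examined; everything it read last time is the same (t4 unchanged, t5 unchanged) — cache -5 kept, no run.

The important point: t1 recomputes to an identical value, and the output ends up unchanged.

Dirty set: t1, t3, t4, t5, t6.
Run set: t1 (1 run).
Re-examined without running (cache reused): t3, t4, t5, t6.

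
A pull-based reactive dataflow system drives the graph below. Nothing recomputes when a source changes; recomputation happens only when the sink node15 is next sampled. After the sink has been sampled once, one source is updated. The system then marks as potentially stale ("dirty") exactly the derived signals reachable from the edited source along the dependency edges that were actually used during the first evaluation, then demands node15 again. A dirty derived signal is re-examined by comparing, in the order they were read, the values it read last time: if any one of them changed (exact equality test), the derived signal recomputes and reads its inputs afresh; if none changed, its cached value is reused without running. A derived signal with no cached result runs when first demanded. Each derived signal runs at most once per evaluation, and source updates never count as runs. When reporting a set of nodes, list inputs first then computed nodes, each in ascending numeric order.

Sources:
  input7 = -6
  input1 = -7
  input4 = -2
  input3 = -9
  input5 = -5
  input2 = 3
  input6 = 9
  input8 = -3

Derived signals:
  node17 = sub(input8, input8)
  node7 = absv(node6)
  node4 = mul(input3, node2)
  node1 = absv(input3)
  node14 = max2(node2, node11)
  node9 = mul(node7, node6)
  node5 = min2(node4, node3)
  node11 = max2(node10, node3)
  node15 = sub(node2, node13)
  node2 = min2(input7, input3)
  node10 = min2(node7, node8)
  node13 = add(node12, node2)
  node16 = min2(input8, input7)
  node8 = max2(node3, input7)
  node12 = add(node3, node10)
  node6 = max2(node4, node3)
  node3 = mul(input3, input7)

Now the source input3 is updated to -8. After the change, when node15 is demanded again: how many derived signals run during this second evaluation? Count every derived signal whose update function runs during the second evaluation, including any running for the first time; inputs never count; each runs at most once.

Derived signals that run: node2, node3, node4, node6, node7, node8, node10, node12, node13, node15 — 10 in total.

First evaluation (everything demanded from the output):
  node2 = min2(-6, -9) = -9
  node3 = mul(-9, -6) = 54
  node4 = mul(-9, -9) = 81
  node6 = max2(81, 54) = 81
  node7 = absv(81) = 81
  node8 = max2(54, -6) = 54
  node10 = min2(81, 54) = 54
  node12 = add(54, 54) = 108
  node13 = add(108, -9) = 99
  node15 = sub(-9, 99) = -108

Propagation after the edit:
  node2: runs — input3 -9->-8; result -8.
  node3: runs — input3 -9->-8; result 48.
  node4: runs — input3 -9->-8; node2 -9->-8; result 64.
  node6: runs — node4 81->64; node3 54->48; result 64.
  node7: runs — node6 81->64; result 64.
  node8: runs — node3 54->48; result 48.
  node10: runs — node7 81->64; node8 54->48; result 48.
  node12: runs — node3 54->48; node10 54->48; result 96.
  node13: runs — node12 108->96; node2 -9->-8; result 88.
  node15: runs — node2 -9->-8; node13 99->88; result -96.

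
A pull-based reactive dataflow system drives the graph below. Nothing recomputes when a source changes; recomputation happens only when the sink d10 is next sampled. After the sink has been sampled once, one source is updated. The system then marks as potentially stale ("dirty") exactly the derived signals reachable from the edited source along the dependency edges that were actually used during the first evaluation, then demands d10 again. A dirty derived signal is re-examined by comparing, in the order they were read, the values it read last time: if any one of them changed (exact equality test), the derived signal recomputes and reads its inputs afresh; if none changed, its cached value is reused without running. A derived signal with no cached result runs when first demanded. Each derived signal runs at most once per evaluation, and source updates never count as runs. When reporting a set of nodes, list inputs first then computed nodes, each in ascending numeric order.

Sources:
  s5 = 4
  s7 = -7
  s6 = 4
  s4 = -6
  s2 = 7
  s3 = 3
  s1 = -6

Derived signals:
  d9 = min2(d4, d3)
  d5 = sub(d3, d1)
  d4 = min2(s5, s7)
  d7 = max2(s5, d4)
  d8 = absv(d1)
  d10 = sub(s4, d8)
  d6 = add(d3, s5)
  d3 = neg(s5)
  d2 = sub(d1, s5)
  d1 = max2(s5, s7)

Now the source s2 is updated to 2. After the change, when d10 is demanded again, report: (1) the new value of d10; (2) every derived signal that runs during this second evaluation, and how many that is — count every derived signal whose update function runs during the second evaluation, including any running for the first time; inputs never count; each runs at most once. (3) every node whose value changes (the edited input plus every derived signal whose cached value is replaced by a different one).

New value of d10: -10.
Derived signals that run: none — 0 in total.
Values that change: s2.
Key observation: s2 is never demanded by the output, so the edit triggers no recomputation at all.

First evaluation (everything demanded from the output):
  d1 = max2(4, -7) = 4
  d8 = absv(4) = 4
  d10 = sub(-6, 4) = -10

Propagation after the edit:
  s2 feeds no computation that the output demands — nothing is marked dirty and nothing runs.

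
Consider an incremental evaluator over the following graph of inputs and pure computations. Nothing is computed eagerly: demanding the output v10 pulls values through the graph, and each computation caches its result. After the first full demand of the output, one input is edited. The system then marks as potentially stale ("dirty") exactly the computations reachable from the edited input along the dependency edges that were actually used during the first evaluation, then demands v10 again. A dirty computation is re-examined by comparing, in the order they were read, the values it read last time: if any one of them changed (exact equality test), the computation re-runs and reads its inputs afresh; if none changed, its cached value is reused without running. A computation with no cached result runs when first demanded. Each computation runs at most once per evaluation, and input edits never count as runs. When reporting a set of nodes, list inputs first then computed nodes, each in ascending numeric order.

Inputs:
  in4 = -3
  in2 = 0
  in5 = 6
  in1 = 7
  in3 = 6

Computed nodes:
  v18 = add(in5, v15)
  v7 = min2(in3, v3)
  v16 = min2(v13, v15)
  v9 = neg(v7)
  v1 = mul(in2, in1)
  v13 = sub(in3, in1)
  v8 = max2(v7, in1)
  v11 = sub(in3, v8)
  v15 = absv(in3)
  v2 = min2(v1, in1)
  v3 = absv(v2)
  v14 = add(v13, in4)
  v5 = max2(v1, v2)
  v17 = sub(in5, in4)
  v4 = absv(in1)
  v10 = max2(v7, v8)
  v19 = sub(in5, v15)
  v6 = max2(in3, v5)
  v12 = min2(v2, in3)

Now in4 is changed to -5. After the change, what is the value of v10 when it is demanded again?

v10 now evaluates to 7.
The important point: nothing the output needs ever reads in4, so the edit is invisible to it.

Initial pass — values computed on the first demand:
  v1 = mul(0, 7) = 0
  v2 = min2(0, 7) = 0
  v3 = absv(0) = 0
  v7 = min2(6, 0) = 0
  v8 = max2(0, 7) = 7
  v10 = max2(0, 7) = 7

Second demand — change propagation:
  no demanded computation ever read in4, so the edit dirties nothing and nothing runs.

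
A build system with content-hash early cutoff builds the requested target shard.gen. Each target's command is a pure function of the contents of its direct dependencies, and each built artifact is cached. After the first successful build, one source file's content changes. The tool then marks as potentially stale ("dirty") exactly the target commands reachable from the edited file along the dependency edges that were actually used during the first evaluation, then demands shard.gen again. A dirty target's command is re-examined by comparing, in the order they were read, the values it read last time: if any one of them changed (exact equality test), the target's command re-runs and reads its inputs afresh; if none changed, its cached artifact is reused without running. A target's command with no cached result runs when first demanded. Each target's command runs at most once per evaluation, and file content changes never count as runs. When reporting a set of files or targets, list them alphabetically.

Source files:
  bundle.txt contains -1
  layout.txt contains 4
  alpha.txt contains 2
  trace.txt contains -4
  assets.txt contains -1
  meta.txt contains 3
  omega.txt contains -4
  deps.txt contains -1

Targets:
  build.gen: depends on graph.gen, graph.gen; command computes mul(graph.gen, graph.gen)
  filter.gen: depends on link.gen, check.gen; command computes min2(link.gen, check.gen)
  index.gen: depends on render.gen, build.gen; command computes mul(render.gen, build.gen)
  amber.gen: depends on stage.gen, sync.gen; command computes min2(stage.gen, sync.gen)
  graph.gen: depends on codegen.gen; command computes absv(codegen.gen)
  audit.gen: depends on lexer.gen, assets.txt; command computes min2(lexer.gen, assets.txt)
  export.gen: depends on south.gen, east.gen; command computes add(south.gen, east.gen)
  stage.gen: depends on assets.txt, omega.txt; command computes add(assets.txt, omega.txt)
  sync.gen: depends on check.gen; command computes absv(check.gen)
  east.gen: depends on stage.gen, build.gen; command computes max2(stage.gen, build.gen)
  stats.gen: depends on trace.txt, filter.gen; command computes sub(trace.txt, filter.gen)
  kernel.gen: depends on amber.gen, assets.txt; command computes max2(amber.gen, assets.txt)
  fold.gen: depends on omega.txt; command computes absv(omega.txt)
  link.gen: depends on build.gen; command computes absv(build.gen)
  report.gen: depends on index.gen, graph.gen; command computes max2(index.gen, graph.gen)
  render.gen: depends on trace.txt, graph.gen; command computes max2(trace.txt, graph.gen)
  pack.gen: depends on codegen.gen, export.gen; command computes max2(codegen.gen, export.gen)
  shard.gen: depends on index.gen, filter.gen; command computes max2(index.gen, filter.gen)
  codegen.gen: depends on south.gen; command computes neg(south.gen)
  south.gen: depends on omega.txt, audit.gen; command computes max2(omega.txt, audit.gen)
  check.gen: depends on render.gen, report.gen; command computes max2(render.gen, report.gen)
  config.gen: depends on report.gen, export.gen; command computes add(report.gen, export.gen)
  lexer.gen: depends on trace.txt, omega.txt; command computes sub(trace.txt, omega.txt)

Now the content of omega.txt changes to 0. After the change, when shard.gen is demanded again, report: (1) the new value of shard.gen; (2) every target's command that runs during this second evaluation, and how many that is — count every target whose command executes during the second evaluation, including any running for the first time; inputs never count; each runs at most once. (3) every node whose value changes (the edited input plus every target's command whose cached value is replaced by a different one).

New value of shard.gen: 0.
Target commands that run: audit.gen, build.gen, check.gen, codegen.gen, filter.gen, graph.gen, index.gen, lexer.gen, link.gen, render.gen, report.gen, shard.gen, south.gen — 13 in total.
Values that change: audit.gen, build.gen, check.gen, codegen.gen, filter.gen, graph.gen, index.gen, lexer.gen, link.gen, omega.txt, render.gen, report.gen, shard.gen, south.gen.

First evaluation (everything demanded from the output):
  lexer.gen = sub(-4, -4) = 0
  audit.gen = min2(0, -1) = -1
  south.gen = max2(-4, -1) = -1
  codegen.gen = neg(-1) = 1
  graph.gen = absv(1) = 1
  build.gen = mul(1, 1) = 1
  link.gen = absv(1) = 1
  render.gen = max2(-4, 1) = 1
  index.gen = mul(1, 1) = 1
  report.gen = max2(1, 1) = 1
  check.gen = max2(1, 1) = 1
  filter.gen = min2(1, 1) = 1
  shard.gen = max2(1, 1) = 1

Propagation after the edit:
  lexer.gen: runs — omega.txt -4->0; result -4.
  audit.gen: runs — lexer.gen 0->-4; result -4.
  south.gen: runs — omega.txt -4->0; audit.gen -1->-4; result 0.
  codegen.gen: runs — south.gen -1->0; result 0.
  graph.gen: runs — codegen.gen 1->0; result 0.
  build.gen: runs — graph.gen 1->0; graph.gen 1->0; result 0.
  link.gen: runs — build.gen 1->0; result 0.
  render.gen: runs — graph.gen 1->0; result 0.
  index.gen: runs — render.gen 1->0; build.gen 1->0; result 0.
  report.gen: runs — index.gen 1->0; graph.gen 1->0; result 0.
  check.gen: runs — render.gen 1->0; report.gen 1->0; result 0.
  filter.gen: runs — link.gen 1->0; check.gen 1->0; result 0.
  shard.gen: runs — index.gen 1->0; filter.gen 1->0; result 0.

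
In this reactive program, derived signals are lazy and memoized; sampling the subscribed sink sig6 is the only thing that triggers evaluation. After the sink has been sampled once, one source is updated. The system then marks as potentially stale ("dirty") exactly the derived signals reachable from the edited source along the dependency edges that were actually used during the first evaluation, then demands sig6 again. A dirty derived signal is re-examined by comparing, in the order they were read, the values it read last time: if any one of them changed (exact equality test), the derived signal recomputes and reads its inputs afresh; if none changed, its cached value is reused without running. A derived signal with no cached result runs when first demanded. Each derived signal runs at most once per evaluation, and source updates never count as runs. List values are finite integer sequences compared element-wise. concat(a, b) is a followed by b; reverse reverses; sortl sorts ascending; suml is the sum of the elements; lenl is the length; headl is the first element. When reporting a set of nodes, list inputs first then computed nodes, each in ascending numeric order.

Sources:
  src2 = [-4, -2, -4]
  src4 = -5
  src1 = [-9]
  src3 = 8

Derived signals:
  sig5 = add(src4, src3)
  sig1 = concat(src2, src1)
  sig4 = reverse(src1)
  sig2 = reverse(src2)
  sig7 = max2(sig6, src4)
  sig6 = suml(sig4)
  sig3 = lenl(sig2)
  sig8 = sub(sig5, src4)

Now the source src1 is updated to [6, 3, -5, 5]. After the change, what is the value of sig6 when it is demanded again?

Demanding sig6 again yields 9.

First demand of the output computes:
  sig4 = reverse([-9]) = [-9]
  sig6 = suml([-9]) = -9

After the edit, cleaning proceeds:
  sig4: a read changed (src1 [-9]->[6, 3, -5, 5]) — executes, giving [5, -5, 3, 6].
  sig6: a read changed (sig4 [-9]->[5, -5, 3, 6]) — executes, giving 9.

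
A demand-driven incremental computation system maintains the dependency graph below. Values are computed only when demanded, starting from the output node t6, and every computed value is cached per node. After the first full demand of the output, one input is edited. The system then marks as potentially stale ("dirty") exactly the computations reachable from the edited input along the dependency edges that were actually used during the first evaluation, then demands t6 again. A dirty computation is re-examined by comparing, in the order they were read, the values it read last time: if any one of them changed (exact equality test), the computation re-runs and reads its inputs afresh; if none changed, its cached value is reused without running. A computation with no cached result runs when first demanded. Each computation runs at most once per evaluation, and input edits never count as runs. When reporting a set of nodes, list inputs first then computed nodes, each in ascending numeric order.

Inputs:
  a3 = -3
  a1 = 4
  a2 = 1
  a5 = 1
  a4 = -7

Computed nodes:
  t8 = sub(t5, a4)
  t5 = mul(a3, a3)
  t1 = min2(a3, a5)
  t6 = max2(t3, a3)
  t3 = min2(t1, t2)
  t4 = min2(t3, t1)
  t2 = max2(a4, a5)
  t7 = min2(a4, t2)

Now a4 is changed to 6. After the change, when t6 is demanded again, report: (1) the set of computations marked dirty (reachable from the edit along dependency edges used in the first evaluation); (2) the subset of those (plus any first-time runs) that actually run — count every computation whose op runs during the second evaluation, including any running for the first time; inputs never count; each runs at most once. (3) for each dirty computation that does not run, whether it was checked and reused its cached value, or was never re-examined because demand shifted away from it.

First evaluation (everything demanded from the output):
  t1 = min2(-3, 1) = -3
  t2 = max2(-7, 1) = 1
  t3 = min2(-3, 1) = -3
  t6 = max2(-3, -3) = -3

Propagation after the edit:
  t2: runs — a4 -7->6; result 6.
  t3: runs — t2 1->6; result -3 (same value as before).
  t6: checked — values it read are unchanged (t3 unchanged, a3 unchanged); reused cached -3 without running.

Key observation: the change is absorbed at t3 — it re-runs but produces the same value, and the output's value is unchanged.

Marked dirty: t2, t3, t6.
Computations that run: t2, t3 — 2 in total.
Checked but reused from cache: t6.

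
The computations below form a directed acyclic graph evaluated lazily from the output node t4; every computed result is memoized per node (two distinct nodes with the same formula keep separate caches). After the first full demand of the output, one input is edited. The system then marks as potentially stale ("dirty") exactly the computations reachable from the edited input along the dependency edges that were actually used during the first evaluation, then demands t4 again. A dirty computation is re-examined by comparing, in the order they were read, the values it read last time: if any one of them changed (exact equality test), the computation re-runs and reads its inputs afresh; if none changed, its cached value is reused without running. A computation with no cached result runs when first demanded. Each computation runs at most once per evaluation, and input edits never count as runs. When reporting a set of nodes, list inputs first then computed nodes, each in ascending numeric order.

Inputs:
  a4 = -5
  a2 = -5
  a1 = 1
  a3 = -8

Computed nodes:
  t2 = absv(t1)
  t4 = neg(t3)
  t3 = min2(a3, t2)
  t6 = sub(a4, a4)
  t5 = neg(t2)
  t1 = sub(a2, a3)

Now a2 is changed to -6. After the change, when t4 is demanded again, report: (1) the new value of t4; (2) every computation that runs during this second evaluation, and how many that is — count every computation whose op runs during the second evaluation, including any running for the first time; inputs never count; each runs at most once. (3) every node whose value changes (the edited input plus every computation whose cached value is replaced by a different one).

Demanding t4 again yields 8.
3 computations run: t1, t2, t3.
The nodes whose values change: a2, t1, t2.
Note the absorption at t3: it re-runs yet its value is the same, leaving the output's value untouched.

First demand of the output computes:
  t1 = sub(-5, -8) = 3
  t2 = absv(3) = 3
  t3 = min2(-8, 3) = -8
  t4 = neg(-8) = 8

After the edit, cleaning proceeds:
  t1: a read changed (a2 -5->-6) — executes, giving 2.
  t2: a read changed (t1 3->2) — executes, giving 2.
  t3: a read changed (t2 3->2) — executes, giving -8 — identical to its old value.
  t4: dirty, but its reads are unchanged (t3 unchanged); cached 8 stands.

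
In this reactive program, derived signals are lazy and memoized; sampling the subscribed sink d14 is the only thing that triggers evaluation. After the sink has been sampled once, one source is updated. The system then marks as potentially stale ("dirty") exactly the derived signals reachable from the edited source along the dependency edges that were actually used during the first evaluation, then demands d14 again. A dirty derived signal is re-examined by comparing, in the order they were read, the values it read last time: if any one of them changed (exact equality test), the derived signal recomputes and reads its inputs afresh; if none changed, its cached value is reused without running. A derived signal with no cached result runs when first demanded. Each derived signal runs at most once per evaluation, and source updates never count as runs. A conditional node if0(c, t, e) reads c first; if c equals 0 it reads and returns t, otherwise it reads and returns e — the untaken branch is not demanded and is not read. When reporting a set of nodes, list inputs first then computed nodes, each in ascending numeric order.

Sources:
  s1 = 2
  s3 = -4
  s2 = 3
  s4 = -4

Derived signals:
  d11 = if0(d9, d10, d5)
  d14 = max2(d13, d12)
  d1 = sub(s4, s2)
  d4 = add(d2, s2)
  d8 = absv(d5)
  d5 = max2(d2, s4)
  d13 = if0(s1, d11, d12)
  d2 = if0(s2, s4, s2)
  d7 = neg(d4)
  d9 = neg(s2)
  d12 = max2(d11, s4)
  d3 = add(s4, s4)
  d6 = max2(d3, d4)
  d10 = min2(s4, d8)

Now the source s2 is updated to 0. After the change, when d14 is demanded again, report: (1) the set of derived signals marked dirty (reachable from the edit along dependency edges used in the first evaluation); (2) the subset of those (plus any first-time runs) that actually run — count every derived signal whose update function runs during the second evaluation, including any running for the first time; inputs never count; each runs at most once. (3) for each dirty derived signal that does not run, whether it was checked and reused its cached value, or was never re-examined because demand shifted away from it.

First demand of the output computes:
  d2 = if0(s2=3 -> else branch s2) = 3
  d5 = max2(3, -4) = 3
  d9 = neg(3) = -3
  d11 = if0(d9=-3 -> else branch d5) = 3
  d12 = max2(3, -4) = 3
  d13 = if0(s1=2 -> else branch d12) = 3
  d14 = max2(3, 3) = 3

After the edit, cleaning proceeds:
  d2: a read changed (s2 3->0; s2 3->0) — executes, giving -4.
  d5: a read changed (d2 3->-4) — executes, giving -4.
  d8: had never run; runs now, result 4.
  d9: a read changed (s2 3->0) — executes, giving 0.
  d10: had never run; runs now, result -4.
  d11: a read changed (d9 -3->0; d5 3->-4) — executes, giving -4.
  d12: a read changed (d11 3->-4) — executes, giving -4.
  d13: a read changed (d12 3->-4) — executes, giving -4.
  d14: a read changed (d13 3->-4; d12 3->-4) — executes, giving -4.

Note the branch switch — d8, d10 had no cache and run now for the first time.

The edit dirties: d2, d5, d9, d11, d12, d13, d14.
9 derived signals run: d2, d5, d8, d9, d10, d11, d12, d13, d14.
No dirty derived signal escaped a run.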